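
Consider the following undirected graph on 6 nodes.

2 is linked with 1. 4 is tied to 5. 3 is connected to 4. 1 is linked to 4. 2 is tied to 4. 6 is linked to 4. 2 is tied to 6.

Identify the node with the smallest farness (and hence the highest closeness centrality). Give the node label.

4

Farness (sum of distances to all others) for each node — 1:8, 2:7, 3:9, 4:5, 5:9, 6:8.
The smallest farness is 5, for 4, so 4 has the highest closeness.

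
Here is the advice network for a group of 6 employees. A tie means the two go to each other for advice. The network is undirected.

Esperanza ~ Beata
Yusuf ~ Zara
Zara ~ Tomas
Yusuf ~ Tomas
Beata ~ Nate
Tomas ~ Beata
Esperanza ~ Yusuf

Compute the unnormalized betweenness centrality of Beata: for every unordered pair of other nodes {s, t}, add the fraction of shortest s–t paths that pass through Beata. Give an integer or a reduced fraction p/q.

9/2

Pairs whose geodesics pass through Beata — Esperanza–Nate: 1; Esperanza–Tomas: 1/2; Nate–Zara: 1; Nate–Tomas: 1; Nate–Yusuf: 2/2.
All other pairs contribute 0.
Summing the contributions gives betweenness(Beata) = 9/2.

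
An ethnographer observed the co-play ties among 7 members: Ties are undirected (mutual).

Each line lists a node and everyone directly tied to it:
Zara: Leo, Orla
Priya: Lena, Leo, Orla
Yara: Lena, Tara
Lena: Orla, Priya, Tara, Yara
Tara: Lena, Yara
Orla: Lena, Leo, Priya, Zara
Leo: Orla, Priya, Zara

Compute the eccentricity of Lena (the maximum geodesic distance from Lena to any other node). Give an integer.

2

Distances from Lena: Leo:2, Orla:1, Priya:1, Tara:1, Yara:1, Zara:2.
The largest is 2 (to Leo and Zara), so the eccentricity of Lena is 2.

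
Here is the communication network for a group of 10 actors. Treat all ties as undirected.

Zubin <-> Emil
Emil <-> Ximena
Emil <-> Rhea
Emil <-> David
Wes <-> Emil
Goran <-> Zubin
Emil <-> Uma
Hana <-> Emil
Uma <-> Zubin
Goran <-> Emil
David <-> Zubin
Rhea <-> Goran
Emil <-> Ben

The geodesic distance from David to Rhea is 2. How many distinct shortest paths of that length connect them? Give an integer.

1

The shortest distance is 2, and the only length-2 path is David–Emil–Rhea. So there is exactly 1 shortest path.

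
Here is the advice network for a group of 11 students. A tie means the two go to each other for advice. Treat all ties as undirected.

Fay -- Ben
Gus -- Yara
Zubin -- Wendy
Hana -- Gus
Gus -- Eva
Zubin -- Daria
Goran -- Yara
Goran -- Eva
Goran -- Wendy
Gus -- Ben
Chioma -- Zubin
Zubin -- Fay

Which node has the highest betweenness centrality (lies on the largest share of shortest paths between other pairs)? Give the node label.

Unnormalized betweenness of each node: Ben:10, Chioma:0, Daria:0, Eva:5/2, Fay:10, Goran:21/2, Gus:29/2, Hana:0, Wendy:10, Yara:5/2, Zubin:20.
Zubin has the largest value, 20, making it the main broker — the node through which the most shortest paths run.

Zubin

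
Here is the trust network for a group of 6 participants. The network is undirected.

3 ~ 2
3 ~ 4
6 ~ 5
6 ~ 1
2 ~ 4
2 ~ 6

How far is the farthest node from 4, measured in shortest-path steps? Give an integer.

3

Distances from 4: 1:3, 2:1, 3:1, 5:3, 6:2.
The largest is 3 (to 1 and 5), so the eccentricity of 4 is 3.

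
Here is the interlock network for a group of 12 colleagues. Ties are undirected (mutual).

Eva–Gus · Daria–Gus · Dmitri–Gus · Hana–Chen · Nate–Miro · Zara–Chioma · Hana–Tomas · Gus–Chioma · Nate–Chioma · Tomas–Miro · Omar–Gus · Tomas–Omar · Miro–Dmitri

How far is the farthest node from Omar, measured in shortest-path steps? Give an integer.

3

Distances from Omar: Chen:3, Chioma:2, Daria:2, Dmitri:2, Eva:2, Gus:1, Hana:2, Miro:2, Nate:3, Tomas:1, Zara:3.
The largest is 3 (to Chen, Nate, and Zara), so the eccentricity of Omar is 3.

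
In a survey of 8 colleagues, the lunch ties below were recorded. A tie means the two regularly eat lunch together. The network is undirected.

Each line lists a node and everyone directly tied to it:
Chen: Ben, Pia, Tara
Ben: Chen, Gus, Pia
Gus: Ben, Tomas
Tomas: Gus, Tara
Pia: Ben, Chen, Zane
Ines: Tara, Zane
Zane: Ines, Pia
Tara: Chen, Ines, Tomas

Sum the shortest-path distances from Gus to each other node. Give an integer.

14

Distances from Gus: Ben:1, Chen:2, Ines:3, Pia:2, Tara:2, Tomas:1, Zane:3.
Sum = 1 + 2 + 3 + 2 + 2 + 1 + 3 = 14.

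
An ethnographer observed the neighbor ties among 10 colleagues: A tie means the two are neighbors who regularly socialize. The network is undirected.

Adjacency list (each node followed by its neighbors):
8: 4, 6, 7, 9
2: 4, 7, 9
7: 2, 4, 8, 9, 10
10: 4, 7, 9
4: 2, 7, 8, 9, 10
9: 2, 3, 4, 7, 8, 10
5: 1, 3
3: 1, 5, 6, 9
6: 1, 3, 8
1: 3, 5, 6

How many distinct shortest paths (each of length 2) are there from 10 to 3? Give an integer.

1

The shortest distance is 2, and the only length-2 path is 10–9–3. So there is exactly 1 shortest path.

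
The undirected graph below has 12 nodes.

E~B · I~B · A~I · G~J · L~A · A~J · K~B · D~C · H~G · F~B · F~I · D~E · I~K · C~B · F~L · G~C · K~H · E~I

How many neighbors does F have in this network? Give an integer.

F is directly tied to B, I, and L. That is 3 neighbors, so the degree of F is 3.

3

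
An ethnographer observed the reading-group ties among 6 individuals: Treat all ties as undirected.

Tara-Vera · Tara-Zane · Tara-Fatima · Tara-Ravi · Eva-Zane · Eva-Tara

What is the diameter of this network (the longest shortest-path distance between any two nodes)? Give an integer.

Eccentricity of each node (its greatest distance to any other): Eva:2, Fatima:2, Ravi:2, Tara:1, Vera:2, Zane:2.
The maximum eccentricity is 2, realized for instance by the pair Eva–Ravi via Eva – Tara – Ravi. So the diameter is 2.

2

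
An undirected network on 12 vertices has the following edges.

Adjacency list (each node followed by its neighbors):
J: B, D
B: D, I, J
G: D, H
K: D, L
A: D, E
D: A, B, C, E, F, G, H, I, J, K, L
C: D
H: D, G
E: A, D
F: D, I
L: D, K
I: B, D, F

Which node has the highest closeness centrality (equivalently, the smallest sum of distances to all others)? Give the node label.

D

Farness (sum of distances to all others) for each node — A:20, B:19, C:21, D:11, E:20, F:20, G:20, H:20, I:19, J:20, K:20, L:20.
The smallest farness is 11, for D, so D has the highest closeness.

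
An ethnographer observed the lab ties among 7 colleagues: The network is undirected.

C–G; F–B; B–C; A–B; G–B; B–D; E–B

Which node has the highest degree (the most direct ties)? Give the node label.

B

Degrees — A:1, B:6, C:2, D:1, E:1, F:1, G:2.
The maximum is 6, attained only by B.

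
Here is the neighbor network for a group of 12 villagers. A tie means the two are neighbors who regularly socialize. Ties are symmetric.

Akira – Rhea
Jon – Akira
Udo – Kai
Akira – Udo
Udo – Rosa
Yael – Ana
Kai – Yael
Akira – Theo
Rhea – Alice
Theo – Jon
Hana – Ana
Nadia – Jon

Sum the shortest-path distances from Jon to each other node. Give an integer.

Distances from Jon: Akira:1, Alice:3, Ana:5, Hana:6, Kai:3, Nadia:1, Rhea:2, Rosa:3, Theo:1, Udo:2, Yael:4.
Sum = 1 + 3 + 5 + 6 + 3 + 1 + 2 + 3 + 1 + 2 + 4 = 31.

31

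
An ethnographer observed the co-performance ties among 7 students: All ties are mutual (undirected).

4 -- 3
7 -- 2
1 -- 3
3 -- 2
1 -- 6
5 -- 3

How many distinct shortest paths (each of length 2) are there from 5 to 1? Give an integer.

The shortest distance is 2, and the only length-2 path is 5–3–1. So there is exactly 1 shortest path.

1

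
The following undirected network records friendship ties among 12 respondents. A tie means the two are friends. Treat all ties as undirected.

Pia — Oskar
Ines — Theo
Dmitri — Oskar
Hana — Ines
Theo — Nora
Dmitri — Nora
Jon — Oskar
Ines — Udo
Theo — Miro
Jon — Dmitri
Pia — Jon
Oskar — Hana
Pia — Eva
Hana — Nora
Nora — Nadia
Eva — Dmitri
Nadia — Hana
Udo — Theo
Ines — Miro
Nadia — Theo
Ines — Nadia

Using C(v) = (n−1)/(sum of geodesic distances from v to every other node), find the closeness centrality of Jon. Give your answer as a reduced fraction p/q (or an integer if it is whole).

Distances from Jon: Dmitri:1, Eva:2, Hana:2, Ines:3, Miro:4, Nadia:3, Nora:2, Oskar:1, Pia:1, Theo:3, Udo:4. Sum = 26.
n = 12, so closeness = 11/26.

11/26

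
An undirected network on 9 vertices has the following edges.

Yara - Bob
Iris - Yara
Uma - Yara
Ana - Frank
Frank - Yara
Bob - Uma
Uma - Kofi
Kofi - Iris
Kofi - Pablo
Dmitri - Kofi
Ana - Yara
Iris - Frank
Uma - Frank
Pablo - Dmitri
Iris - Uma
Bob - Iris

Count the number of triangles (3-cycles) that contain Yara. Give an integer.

6

Yara's neighbors: Ana, Bob, Frank, Iris, and Uma.
Neighbor pairs that are themselves tied: Yara–Ana–Frank; Yara–Bob–Iris; Yara–Bob–Uma; Yara–Frank–Iris; Yara–Frank–Uma; Yara–Iris–Uma. Each forms one triangle with Yara, for 6 in total.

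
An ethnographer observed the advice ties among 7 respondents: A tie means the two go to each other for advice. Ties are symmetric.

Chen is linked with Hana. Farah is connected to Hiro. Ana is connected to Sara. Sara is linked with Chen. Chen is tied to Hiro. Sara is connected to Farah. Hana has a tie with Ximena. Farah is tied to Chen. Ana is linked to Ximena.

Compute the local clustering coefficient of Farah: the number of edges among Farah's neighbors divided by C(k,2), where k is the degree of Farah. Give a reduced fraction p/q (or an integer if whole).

Farah's neighbors: Chen, Hiro, and Sara (k = 3).
Possible neighbor pairs: C(3,2) = 3. Edges among them: Chen–Hiro, Chen–Sara → e = 2.
Clustering(Farah) = 2/3.

2/3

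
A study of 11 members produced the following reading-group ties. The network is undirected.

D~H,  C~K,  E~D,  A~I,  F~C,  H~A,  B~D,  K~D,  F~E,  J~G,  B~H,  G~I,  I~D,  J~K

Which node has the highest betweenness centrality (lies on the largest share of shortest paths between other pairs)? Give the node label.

Unnormalized betweenness of each node: A:1, B:0, C:5/2, D:49/2, E:11/2, F:1, G:2, H:7/2, I:9, J:5/2, K:25/2.
D has the largest value, 49/2, making it the main broker — the node through which the most shortest paths run.

D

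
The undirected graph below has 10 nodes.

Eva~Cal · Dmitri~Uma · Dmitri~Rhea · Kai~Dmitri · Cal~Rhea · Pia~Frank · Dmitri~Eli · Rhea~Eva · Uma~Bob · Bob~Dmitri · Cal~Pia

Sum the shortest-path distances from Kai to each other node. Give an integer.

24

Distances from Kai: Bob:2, Cal:3, Dmitri:1, Eli:2, Eva:3, Frank:5, Pia:4, Rhea:2, Uma:2.
Sum = 2 + 3 + 1 + 2 + 3 + 5 + 4 + 2 + 2 = 24.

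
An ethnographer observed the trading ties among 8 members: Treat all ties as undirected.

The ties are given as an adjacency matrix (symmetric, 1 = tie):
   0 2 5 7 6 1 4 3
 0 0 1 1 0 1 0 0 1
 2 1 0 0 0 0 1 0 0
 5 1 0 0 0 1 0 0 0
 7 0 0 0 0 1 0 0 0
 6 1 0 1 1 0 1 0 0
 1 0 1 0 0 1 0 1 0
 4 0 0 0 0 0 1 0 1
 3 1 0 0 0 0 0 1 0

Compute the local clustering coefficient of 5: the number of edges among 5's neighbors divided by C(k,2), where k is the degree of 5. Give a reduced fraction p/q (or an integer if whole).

1

5's neighbors: 0 and 6 (k = 2).
Possible neighbor pairs: C(2,2) = 1. Edges among them: 0–6 → e = 1.
Clustering(5) = 1/1.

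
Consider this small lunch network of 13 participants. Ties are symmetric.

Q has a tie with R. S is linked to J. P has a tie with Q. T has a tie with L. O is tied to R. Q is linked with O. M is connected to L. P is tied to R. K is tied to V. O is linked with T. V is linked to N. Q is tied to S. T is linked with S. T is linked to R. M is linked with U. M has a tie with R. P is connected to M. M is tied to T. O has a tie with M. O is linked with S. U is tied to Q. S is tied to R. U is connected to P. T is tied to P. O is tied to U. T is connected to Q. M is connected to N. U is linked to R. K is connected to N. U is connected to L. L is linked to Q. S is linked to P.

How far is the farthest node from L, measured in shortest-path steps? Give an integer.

Distances from L: J:3, K:3, M:1, N:2, O:2, P:2, Q:1, R:2, S:2, T:1, U:1, V:3.
The largest is 3 (to J, K, and V), so the eccentricity of L is 3.

3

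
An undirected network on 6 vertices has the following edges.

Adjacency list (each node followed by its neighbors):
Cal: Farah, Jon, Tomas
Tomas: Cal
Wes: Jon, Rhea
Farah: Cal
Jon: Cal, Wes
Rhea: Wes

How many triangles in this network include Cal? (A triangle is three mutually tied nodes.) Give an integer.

0

Cal's neighbors are Farah, Jon, and Tomas, but none of them are tied to each other, so no triangle contains Cal.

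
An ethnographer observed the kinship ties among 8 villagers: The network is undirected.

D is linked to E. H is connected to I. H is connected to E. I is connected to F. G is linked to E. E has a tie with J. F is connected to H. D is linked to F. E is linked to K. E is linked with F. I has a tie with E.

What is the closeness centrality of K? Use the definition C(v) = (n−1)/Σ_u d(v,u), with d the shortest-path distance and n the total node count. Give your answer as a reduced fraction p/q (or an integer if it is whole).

Distances from K: D:2, E:1, F:2, G:2, H:2, I:2, J:2. Sum = 13.
n = 8, so closeness = 7/13.

7/13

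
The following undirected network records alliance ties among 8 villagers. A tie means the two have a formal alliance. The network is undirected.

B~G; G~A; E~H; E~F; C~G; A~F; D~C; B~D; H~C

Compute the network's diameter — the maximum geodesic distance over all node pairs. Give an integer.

Eccentricity of each node (its greatest distance to any other): A:3, B:4, C:3, D:4, E:4, F:4, G:3, H:3.
The maximum eccentricity is 4, realized for instance by the pair F–D via F – E – H – C – D. So the diameter is 4.

4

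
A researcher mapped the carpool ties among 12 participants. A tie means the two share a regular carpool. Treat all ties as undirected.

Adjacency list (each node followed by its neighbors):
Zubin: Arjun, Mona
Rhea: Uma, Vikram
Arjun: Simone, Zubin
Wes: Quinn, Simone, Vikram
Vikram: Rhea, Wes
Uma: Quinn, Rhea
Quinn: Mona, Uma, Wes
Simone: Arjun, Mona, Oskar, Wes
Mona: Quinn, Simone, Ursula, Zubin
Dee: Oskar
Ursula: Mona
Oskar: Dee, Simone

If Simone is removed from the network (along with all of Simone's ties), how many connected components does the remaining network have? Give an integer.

Without Simone, the remaining ties split the others into: {Arjun, Mona, Quinn, Rhea, Uma, Ursula, Vikram, Wes, Zubin}; {Dee, Oskar}.
That's 2 separate components.

2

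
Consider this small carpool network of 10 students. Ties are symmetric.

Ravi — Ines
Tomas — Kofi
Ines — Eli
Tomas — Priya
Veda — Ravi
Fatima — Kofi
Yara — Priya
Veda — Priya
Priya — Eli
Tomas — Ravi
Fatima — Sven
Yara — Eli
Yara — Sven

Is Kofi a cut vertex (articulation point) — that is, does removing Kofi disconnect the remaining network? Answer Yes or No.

No

Even without Kofi, every remaining node can still reach every other (the residual graph is connected), so Kofi is not a cut vertex.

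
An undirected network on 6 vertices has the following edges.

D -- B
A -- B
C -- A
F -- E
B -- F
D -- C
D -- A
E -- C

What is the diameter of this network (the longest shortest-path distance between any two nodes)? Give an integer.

2

Eccentricity of each node (its greatest distance to any other): A:2, B:2, C:2, D:2, E:2, F:2.
The maximum eccentricity is 2, realized for instance by the pair C–F via C – E – F. So the diameter is 2.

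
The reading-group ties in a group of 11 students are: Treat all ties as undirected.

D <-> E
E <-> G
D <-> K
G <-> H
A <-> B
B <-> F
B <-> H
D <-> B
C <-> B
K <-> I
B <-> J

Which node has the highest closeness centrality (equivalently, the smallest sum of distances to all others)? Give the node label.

Farness (sum of distances to all others) for each node — A:24, B:15, C:24, D:17, E:23, F:24, G:25, H:21, I:33, J:24, K:24.
The smallest farness is 15, for B, so B has the highest closeness.

B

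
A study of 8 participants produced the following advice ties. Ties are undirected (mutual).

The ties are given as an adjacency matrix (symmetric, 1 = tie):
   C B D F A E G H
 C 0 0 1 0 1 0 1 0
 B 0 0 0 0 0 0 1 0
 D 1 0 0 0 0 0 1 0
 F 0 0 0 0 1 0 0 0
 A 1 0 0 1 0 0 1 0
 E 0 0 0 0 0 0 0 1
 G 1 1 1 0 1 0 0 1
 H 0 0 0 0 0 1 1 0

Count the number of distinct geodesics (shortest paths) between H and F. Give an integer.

The shortest distance is 3, and the only length-3 path is H–G–A–F. So there is exactly 1 shortest path.

1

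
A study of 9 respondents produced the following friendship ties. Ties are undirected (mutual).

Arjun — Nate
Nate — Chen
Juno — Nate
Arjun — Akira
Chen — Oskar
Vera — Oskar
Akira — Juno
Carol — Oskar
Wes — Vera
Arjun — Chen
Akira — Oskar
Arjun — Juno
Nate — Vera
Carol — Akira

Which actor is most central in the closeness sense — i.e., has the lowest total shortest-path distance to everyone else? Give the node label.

Farness (sum of distances to all others) for each node — Akira:13, Arjun:13, Carol:16, Chen:14, Juno:14, Nate:13, Oskar:12, Vera:13, Wes:20.
The smallest farness is 12, for Oskar, so Oskar has the highest closeness.

Oskar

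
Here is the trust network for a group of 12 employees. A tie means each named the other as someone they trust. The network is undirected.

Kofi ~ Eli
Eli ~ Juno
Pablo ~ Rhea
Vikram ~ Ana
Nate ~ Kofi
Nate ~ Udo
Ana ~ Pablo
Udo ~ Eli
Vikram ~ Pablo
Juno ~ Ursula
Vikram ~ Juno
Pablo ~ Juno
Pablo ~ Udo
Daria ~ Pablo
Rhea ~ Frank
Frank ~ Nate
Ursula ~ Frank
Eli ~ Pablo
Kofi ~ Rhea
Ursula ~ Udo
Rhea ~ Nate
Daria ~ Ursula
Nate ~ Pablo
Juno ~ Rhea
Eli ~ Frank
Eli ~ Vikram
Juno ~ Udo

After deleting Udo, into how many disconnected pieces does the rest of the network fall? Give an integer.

1

Udo's neighbors (Eli, Juno, Nate, Pablo, and Ursula) remain reachable from one another through other ties, so the rest of the network stays in one piece.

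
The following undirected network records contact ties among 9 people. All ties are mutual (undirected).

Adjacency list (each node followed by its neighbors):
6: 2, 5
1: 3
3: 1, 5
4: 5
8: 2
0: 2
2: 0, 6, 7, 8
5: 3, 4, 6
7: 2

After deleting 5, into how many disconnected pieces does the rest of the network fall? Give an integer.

3

Without 5, the remaining ties split the others into: {0, 2, 6, 7, 8}; {1, 3}; {4}.
That's 3 separate components.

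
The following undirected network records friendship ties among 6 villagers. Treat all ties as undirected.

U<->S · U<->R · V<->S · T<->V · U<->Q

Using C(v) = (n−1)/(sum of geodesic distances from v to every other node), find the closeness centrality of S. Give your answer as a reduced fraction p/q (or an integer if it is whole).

Distances from S: Q:2, R:2, T:2, U:1, V:1. Sum = 8.
n = 6, so closeness = 5/8.

5/8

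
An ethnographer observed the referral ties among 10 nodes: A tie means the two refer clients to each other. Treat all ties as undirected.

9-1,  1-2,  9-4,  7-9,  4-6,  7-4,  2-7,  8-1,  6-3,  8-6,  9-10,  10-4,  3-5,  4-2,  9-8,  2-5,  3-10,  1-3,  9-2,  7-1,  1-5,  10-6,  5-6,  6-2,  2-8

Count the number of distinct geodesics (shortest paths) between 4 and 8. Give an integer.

3

The shortest distance is 2. The length-2 paths are: 4–2–8; 4–9–8; 4–6–8.
That gives 3 distinct shortest paths.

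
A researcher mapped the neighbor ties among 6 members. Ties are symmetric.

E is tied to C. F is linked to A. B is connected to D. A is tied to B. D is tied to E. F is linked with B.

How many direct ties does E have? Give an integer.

E is directly tied to C and D. That is 2 neighbors, so the degree of E is 2.

2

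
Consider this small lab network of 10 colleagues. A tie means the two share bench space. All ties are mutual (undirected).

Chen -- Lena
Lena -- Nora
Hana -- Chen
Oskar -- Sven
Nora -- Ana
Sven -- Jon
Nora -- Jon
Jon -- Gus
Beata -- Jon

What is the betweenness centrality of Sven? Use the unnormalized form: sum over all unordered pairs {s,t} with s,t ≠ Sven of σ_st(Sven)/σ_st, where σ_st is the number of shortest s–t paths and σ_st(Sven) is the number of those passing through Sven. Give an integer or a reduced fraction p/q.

Pairs whose geodesics pass through Sven — Oskar–Nora: 1; Oskar–Hana: 1; Oskar–Chen: 1; Oskar–Gus: 1; Oskar–Lena: 1; Oskar–Beata: 1; Oskar–Jon: 1; Oskar–Ana: 1.
All other pairs contribute 0.
Summing the contributions gives betweenness(Sven) = 8.

8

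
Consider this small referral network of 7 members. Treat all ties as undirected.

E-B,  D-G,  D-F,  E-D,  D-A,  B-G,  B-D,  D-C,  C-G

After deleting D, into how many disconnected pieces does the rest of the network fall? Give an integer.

3

Without D, the remaining ties split the others into: {B, C, E, G}; {F}; {A}.
That's 3 separate components.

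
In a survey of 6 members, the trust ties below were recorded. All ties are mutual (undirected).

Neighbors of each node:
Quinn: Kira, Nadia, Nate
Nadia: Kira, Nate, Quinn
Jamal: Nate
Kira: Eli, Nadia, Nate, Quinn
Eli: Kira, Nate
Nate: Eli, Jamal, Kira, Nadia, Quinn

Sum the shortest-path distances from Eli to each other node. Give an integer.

Distances from Eli: Jamal:2, Kira:1, Nadia:2, Nate:1, Quinn:2.
Sum = 2 + 1 + 2 + 1 + 2 = 8.

8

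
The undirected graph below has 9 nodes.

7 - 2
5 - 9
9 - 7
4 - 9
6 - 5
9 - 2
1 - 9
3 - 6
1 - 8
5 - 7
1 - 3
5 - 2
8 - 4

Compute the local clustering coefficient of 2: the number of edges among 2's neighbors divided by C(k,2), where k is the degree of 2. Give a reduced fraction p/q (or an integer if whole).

2's neighbors: 5, 7, and 9 (k = 3).
Possible neighbor pairs: C(3,2) = 3. Edges among them: 5–7, 5–9, 7–9 → e = 3.
Clustering(2) = 3/3 = 1.

1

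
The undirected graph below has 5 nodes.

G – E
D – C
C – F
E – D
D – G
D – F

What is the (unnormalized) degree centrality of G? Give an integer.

G is directly tied to D and E. That is 2 neighbors, so the degree of G is 2.

2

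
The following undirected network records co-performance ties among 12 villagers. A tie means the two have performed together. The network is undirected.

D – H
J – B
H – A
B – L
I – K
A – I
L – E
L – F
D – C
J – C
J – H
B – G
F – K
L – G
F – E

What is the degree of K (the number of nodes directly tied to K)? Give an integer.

2

K is directly tied to F and I. That is 2 neighbors, so the degree of K is 2.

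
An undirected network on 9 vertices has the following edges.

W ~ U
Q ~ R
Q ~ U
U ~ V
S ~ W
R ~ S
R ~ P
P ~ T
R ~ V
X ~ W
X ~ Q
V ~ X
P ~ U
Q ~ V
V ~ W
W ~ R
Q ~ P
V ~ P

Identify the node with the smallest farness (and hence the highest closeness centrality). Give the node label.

V

Farness (sum of distances to all others) for each node — P:11, Q:11, R:11, S:15, T:18, U:12, V:10, W:12, X:14.
The smallest farness is 10, for V, so V has the highest closeness.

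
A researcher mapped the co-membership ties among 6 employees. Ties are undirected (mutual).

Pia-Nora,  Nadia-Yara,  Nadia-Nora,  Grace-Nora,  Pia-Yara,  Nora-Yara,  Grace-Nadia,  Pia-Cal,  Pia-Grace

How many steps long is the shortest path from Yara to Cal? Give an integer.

One shortest route is Yara – Pia – Cal, which uses 2 edges, and Yara and Cal are not directly tied, so nothing shorter exists. So d(Yara,Cal) = 2.

2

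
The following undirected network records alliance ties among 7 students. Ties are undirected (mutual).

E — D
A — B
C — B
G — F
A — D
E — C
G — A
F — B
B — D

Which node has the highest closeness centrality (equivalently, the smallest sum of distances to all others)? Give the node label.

B

Farness (sum of distances to all others) for each node — A:9, B:8, C:11, D:9, E:12, F:11, G:12.
The smallest farness is 8, for B, so B has the highest closeness.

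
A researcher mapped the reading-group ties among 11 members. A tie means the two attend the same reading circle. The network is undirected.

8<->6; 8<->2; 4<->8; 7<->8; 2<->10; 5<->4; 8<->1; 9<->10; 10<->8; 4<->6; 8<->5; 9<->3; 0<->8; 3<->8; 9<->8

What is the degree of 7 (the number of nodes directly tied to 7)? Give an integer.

1

7 is directly tied to 8. That is 1 neighbor, so the degree of 7 is 1.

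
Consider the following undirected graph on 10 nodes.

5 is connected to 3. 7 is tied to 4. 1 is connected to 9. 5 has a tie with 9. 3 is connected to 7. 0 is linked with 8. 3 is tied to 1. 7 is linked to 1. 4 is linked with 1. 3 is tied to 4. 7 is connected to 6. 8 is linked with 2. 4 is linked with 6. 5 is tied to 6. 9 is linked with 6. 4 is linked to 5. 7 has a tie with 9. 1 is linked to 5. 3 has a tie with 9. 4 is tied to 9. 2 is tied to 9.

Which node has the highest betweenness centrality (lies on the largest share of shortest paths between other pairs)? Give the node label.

Unnormalized betweenness of each node: 0:0, 1:1/5, 2:14, 3:1/5, 4:7/10, 5:1/2, 6:1/5, 7:1/2, 8:8, 9:187/10.
9 has the largest value, 187/10, making it the main broker — the node through which the most shortest paths run.

9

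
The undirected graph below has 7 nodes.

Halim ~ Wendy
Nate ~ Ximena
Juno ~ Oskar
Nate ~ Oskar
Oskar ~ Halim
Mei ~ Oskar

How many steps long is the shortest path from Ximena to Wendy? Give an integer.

One shortest route is Ximena – Nate – Oskar – Halim – Wendy, which uses 4 edges, and at distance 3 from Ximena we only reach {Halim, Juno, Mei}, which does not include Wendy. So d(Ximena,Wendy) = 4.

4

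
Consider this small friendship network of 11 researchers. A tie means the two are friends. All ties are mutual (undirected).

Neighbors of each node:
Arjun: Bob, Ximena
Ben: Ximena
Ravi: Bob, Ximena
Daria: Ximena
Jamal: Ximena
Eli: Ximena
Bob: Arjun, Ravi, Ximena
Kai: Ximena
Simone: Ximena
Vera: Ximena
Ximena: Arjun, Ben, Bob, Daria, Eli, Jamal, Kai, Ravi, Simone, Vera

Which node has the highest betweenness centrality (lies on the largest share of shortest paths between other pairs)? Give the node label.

Unnormalized betweenness of each node: Arjun:0, Ben:0, Bob:1/2, Daria:0, Eli:0, Jamal:0, Kai:0, Ravi:0, Simone:0, Vera:0, Ximena:85/2.
Ximena has the largest value, 85/2, making it the main broker — the node through which the most shortest paths run.

Ximena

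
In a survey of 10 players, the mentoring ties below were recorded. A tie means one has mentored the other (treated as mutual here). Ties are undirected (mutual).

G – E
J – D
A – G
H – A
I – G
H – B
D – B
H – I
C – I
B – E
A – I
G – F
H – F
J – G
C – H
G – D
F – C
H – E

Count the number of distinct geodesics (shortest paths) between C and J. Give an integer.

The shortest distance is 3. The length-3 paths are: C–F–G–J; C–I–G–J.
That gives 2 distinct shortest paths.

2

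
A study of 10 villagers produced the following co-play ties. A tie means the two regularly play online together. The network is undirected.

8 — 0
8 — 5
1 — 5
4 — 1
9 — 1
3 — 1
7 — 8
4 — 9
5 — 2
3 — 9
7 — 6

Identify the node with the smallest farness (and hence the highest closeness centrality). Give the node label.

Farness (sum of distances to all others) for each node — 0:26, 1:18, 2:24, 3:25, 4:25, 5:16, 6:32, 7:24, 8:18, 9:24.
The smallest farness is 16, for 5, so 5 has the highest closeness.

5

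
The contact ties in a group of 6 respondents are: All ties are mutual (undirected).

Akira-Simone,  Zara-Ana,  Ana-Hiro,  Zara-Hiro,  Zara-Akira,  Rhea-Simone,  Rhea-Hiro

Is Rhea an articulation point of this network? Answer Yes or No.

No

Even without Rhea, every remaining node can still reach every other (the residual graph is connected), so Rhea is not a cut vertex.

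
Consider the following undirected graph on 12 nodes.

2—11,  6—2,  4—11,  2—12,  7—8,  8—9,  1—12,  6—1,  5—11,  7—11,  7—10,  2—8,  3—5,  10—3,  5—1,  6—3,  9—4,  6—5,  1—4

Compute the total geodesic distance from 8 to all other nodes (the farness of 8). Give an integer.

Distances from 8: 1:3, 2:1, 3:3, 4:2, 5:3, 6:2, 7:1, 9:1, 10:2, 11:2, 12:2.
Sum = 3 + 1 + 3 + 2 + 3 + 2 + 1 + 1 + 2 + 2 + 2 = 22.

22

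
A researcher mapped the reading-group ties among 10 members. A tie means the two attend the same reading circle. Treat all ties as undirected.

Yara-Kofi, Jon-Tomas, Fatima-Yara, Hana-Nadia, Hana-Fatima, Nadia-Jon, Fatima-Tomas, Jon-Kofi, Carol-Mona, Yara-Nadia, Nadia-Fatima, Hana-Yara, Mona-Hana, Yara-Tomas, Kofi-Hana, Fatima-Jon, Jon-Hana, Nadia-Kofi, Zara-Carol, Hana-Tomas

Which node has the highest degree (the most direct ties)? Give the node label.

Degrees — Carol:2, Fatima:5, Hana:7, Jon:5, Kofi:4, Mona:2, Nadia:5, Tomas:4, Yara:5, Zara:1.
The maximum is 7, attained only by Hana.

Hana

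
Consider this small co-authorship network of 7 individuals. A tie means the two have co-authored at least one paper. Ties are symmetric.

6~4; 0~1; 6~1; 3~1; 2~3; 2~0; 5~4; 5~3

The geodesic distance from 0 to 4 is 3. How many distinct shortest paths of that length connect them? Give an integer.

1

The shortest distance is 3, and the only length-3 path is 0–1–6–4. So there is exactly 1 shortest path.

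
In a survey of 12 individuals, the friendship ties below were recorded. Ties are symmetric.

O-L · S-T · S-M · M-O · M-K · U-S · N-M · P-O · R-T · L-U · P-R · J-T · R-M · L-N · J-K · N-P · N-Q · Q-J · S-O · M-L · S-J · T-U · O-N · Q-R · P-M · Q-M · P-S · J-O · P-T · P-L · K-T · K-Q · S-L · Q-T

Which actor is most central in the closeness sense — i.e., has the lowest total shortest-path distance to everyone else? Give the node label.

M

Farness (sum of distances to all others) for each node — J:17, K:18, L:16, M:14, N:17, O:16, P:15, Q:16, R:18, S:15, T:15, U:19.
The smallest farness is 14, for M, so M has the highest closeness.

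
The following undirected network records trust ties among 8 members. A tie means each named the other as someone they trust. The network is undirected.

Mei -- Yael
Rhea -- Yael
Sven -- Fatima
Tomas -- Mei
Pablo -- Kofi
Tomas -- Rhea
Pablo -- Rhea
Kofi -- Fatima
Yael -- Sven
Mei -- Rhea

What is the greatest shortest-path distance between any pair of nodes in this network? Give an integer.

4

Eccentricity of each node (its greatest distance to any other): Fatima:4, Kofi:3, Mei:3, Pablo:3, Rhea:3, Sven:3, Tomas:4, Yael:3.
The maximum eccentricity is 4, realized for instance by the pair Fatima–Tomas via Fatima – Kofi – Pablo – Rhea – Tomas. So the diameter is 4.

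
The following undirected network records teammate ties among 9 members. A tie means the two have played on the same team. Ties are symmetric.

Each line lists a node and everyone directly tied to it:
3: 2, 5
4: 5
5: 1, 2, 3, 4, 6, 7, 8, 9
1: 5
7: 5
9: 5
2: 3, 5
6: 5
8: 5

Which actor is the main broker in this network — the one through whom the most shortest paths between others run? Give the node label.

Unnormalized betweenness of each node: 1:0, 2:0, 3:0, 4:0, 5:27, 6:0, 7:0, 8:0, 9:0.
5 has the largest value, 27, making it the main broker — the node through which the most shortest paths run.

5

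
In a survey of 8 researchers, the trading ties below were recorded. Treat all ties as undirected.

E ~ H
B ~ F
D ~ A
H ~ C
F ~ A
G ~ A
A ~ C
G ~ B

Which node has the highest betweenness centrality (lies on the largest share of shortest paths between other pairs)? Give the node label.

A

Unnormalized betweenness of each node: A:31/2, B:1/2, C:10, D:0, E:0, F:5/2, G:5/2, H:6.
A has the largest value, 31/2, making it the main broker — the node through which the most shortest paths run.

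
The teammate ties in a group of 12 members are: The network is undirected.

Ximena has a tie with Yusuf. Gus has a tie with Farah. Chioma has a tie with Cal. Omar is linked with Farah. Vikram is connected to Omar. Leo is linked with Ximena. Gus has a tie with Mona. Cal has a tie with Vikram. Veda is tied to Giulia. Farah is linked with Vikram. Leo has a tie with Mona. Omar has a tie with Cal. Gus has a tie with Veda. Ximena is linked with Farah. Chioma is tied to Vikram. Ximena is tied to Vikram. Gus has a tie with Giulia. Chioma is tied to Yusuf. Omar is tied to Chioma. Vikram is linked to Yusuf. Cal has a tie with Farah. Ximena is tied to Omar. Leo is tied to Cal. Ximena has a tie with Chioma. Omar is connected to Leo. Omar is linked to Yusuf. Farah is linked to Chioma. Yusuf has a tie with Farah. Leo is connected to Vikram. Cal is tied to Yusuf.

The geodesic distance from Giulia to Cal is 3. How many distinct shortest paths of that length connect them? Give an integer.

1

The shortest distance is 3, and the only length-3 path is Giulia–Gus–Farah–Cal. So there is exactly 1 shortest path.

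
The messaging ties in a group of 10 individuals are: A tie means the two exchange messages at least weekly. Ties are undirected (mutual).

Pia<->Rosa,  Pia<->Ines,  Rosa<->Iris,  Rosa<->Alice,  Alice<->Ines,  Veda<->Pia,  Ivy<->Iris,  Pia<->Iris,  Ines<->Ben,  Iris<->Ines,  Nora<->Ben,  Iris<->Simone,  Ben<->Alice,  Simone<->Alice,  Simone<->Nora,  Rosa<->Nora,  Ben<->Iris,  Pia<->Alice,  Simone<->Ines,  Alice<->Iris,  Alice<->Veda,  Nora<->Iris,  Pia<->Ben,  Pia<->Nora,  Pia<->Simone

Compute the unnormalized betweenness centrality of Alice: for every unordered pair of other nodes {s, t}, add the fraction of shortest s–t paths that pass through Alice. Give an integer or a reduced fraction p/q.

121/30

Pairs whose geodesics pass through Alice — Ines–Veda: 1/2; Ines–Rosa: 1/3; Ivy–Veda: 1/2; Ben–Veda: 1/2; Ben–Simone: 1/5; Ben–Rosa: 1/4; Veda–Simone: 1/2; Veda–Iris: 1/2; Veda–Rosa: 1/2; Simone–Rosa: 1/4.
All other pairs contribute 0.
Summing the contributions gives betweenness(Alice) = 121/30.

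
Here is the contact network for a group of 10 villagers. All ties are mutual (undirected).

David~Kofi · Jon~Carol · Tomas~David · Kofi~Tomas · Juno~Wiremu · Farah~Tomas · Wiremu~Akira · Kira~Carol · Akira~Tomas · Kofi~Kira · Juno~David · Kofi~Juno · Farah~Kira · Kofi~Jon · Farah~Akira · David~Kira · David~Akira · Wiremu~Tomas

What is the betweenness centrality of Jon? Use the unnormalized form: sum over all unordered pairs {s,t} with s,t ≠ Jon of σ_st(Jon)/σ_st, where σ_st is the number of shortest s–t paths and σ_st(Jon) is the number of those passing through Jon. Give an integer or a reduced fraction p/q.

47/36

Pairs whose geodesics pass through Jon — Kofi–Carol: 1/2; Tomas–Carol: 1/4; Carol–Wiremu: 2/9; Carol–Juno: 1/3.
All other pairs contribute 0.
Summing the contributions gives betweenness(Jon) = 47/36.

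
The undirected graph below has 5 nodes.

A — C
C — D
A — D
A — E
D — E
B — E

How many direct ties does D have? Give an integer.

3

D is directly tied to A, C, and E. That is 3 neighbors, so the degree of D is 3.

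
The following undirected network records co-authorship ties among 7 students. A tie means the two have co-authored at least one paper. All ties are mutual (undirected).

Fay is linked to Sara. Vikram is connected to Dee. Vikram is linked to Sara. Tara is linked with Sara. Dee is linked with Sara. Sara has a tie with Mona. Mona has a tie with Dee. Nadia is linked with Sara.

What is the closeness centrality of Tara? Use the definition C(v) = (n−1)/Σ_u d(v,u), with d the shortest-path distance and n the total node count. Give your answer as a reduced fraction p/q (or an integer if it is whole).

6/11

Distances from Tara: Dee:2, Fay:2, Mona:2, Nadia:2, Sara:1, Vikram:2. Sum = 11.
n = 7, so closeness = 6/11.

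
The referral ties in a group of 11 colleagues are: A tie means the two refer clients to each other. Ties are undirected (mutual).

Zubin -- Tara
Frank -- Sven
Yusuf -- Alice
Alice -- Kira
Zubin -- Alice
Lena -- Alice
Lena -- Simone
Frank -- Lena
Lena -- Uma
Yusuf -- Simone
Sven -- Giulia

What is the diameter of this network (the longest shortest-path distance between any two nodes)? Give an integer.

6

Eccentricity of each node (its greatest distance to any other): Alice:4, Frank:4, Giulia:6, Kira:5, Lena:3, Simone:4, Sven:5, Tara:6, Uma:4, Yusuf:5, Zubin:5.
The maximum eccentricity is 6, realized for instance by the pair Giulia–Tara via Giulia – Sven – Frank – Lena – Alice – Zubin – Tara. So the diameter is 6.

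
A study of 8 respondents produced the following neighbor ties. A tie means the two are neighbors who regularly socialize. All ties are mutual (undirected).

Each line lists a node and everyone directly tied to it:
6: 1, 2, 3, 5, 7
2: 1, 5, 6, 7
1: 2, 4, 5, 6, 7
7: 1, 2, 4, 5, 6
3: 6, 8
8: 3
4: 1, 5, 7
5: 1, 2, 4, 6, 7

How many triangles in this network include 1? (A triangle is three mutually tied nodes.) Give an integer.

1's neighbors: 2, 4, 5, 6, and 7.
Neighbor pairs that are themselves tied: 1–2–5; 1–2–6; 1–2–7; 1–4–5; 1–4–7; 1–5–6; 1–5–7; 1–6–7. Each forms one triangle with 1, for 8 in total.

8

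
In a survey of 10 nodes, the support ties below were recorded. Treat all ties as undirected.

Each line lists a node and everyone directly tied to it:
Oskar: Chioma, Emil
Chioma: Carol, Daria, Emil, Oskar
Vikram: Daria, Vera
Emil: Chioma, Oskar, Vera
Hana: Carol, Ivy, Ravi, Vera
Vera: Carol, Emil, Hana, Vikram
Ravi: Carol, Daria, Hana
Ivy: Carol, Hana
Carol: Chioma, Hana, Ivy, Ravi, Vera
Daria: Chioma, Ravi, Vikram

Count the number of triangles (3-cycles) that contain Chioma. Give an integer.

Chioma's neighbors: Carol, Daria, Emil, and Oskar.
Neighbor pairs that are themselves tied: Chioma–Emil–Oskar. Each forms one triangle with Chioma, for 1 in total.

1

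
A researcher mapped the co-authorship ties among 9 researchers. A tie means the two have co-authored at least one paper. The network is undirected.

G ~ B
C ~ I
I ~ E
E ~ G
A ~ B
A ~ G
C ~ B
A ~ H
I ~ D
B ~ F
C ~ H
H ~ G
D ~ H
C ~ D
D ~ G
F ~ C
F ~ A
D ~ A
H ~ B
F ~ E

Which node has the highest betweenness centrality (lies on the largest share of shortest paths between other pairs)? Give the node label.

C

Unnormalized betweenness of each node: A:17/12, B:5/4, C:37/12, D:31/12, E:4/3, F:7/4, G:11/4, H:5/6, I:1.
C has the largest value, 37/12, making it the main broker — the node through which the most shortest paths run.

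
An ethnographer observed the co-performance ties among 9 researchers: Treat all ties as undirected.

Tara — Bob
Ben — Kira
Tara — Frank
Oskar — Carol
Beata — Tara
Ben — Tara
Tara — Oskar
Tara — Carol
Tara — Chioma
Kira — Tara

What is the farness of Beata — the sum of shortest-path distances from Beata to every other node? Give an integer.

Distances from Beata: Ben:2, Bob:2, Carol:2, Chioma:2, Frank:2, Kira:2, Oskar:2, Tara:1.
Sum = 2 + 2 + 2 + 2 + 2 + 2 + 2 + 1 = 15.

15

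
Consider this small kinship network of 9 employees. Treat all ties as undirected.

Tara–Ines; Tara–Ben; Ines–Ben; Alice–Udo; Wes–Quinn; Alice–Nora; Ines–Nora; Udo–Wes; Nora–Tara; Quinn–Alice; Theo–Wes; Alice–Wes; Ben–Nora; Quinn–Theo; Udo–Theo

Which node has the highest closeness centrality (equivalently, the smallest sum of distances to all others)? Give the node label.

Alice

Farness (sum of distances to all others) for each node — Alice:12, Ben:18, Ines:18, Nora:13, Quinn:16, Tara:18, Theo:20, Udo:16, Wes:15.
The smallest farness is 12, for Alice, so Alice has the highest closeness.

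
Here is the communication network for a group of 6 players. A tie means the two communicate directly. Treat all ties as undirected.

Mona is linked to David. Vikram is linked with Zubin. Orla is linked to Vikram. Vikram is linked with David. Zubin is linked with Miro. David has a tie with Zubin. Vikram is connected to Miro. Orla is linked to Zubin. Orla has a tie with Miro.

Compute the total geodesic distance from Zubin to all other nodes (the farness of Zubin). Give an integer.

6

Distances from Zubin: David:1, Miro:1, Mona:2, Orla:1, Vikram:1.
Sum = 1 + 1 + 2 + 1 + 1 = 6.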